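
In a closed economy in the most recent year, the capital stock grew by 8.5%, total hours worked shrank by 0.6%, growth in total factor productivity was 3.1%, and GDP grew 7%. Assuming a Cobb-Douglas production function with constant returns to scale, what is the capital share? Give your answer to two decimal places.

gY = gA + α·gK + (1−α)·gL, so gY − gA − gL = α(gK − gL).
7 − 3.1 + 0.6 = α × (8.5 − (-0.6)).
4.5 = 9.1 α, so α = 0.4945.

α = 0.49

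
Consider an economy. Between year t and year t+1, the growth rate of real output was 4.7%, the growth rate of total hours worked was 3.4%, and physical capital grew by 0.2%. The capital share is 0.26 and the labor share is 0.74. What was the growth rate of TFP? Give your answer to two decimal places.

Labor's share = 1 − 0.26 = 0.74.
Physical capital: 0.26 × 0.2 = 0.052 pp.
Total hours worked: 0.74 × 3.4 = 2.516 pp.
TFP growth = 4.7 − 2.568 = 2.132%.

2.13%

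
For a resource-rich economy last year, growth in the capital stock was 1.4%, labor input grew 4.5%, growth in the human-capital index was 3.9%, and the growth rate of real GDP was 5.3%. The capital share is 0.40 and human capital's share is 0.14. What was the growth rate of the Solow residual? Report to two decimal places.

The Solow residual growth was 2.12%.

Labor's share = 1 − 0.4 − 0.14 = 0.46.
The capital stock: 0.4 × 1.4 = 0.56 pp.
The human-capital index: 0.14 × 3.9 = 0.546 pp.
Labor input: 0.46 × 4.5 = 2.07 pp.
TFP growth = 5.3 − 3.176 = 2.124%.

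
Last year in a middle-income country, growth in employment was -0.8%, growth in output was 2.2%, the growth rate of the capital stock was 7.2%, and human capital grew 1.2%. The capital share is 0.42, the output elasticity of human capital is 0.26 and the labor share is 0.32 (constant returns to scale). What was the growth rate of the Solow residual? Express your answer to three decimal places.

-0.880%

Labor's share = 1 − 0.42 − 0.26 = 0.32.
The capital stock: 0.42 × 7.2 = 3.024 pp.
Human capital: 0.26 × 1.2 = 0.312 pp.
Employment: 0.32 × (-0.8) = -0.256 pp.
TFP growth = 2.2 − 3.08 = -0.88%.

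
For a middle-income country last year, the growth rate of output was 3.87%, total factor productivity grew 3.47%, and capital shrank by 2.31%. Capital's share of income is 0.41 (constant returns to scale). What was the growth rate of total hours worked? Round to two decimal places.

2.28%

Labor's share = 1 − 0.41 = 0.59.
gY = gA + 0.41×(-2.31) + 0.59×g.
0.59×g = 3.87 − 3.47 + 0.9471 = 1.3471.
g = 1.3471 / 0.59 = 2.2832%.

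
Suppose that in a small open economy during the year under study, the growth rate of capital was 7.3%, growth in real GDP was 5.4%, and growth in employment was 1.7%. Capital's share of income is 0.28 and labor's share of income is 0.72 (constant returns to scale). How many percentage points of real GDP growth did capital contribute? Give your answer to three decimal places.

Contribution = share × growth = 0.28 × 7.3 = 2.044 pp.

2.044 percentage points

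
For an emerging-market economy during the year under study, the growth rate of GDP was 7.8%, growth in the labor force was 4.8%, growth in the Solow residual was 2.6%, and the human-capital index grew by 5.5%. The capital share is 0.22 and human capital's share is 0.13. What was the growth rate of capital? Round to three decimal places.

Capital grew 6.205%.

Labor's share = 1 − 0.22 − 0.13 = 0.65.
gY = gA + 0.13×5.5 + 0.65×4.8 + 0.22×g.
0.22×g = 7.8 − 2.6 − 3.835 = 1.365.
g = 1.365 / 0.22 = 6.20455%.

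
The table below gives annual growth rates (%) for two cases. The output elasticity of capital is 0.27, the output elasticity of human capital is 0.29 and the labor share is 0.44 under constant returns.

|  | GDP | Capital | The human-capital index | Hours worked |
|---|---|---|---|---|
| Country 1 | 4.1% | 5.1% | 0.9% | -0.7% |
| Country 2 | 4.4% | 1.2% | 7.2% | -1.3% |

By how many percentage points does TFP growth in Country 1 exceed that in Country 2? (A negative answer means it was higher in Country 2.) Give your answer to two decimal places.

0.21 percentage points

Labor's share = 1 − 0.27 − 0.29 = 0.44.
Country 1: TFP = 4.1 − 1.377 − 0.261 + 0.308 = 2.77%.
Country 2: TFP = 4.4 − 0.324 − 2.088 + 0.572 = 2.56%.
Difference = 2.77 − (2.56) = 0.21 pp.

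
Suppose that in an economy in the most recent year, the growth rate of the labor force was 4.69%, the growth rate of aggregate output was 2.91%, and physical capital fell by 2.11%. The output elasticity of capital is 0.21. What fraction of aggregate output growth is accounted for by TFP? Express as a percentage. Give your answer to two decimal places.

Labor's share = 1 − 0.21 = 0.79.
Physical capital: 0.21 × (-2.11) = -0.4431 pp.
The labor force: 0.79 × 4.69 = 3.7051 pp.
TFP growth = 2.91 − 3.262 = -0.352%.
TFP share of growth = -0.352 / 2.91 × 100 = -12.0962%.

TFP accounted for -12.10% of growth.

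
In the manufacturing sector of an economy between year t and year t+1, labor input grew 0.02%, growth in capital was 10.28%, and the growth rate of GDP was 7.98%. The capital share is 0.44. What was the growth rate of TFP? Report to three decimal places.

Labor's share = 1 − 0.44 = 0.56.
Capital: 0.44 × 10.28 = 4.5232 pp.
Labor input: 0.56 × 0.02 = 0.0112 pp.
TFP growth = 7.98 − 4.5344 = 3.4456%.

TFP grew 3.446%.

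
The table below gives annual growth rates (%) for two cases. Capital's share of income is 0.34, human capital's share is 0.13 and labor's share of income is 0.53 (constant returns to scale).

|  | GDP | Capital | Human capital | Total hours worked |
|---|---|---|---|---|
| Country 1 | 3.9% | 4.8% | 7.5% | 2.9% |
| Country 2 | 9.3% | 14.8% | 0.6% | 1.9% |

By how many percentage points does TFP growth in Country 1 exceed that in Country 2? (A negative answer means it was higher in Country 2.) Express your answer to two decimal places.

Labor's share = 1 − 0.34 − 0.13 = 0.53.
Country 1: TFP = 3.9 − 1.632 − 0.975 − 1.537 = -0.244%.
Country 2: TFP = 9.3 − 5.032 − 0.078 − 1.007 = 3.183%.
Difference = -0.244 − (3.183) = -3.427 pp.

-3.43 percentage points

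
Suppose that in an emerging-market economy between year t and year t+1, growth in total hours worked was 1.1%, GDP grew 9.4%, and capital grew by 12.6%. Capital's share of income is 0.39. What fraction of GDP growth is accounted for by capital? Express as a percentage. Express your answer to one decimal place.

52.3%

Capital contributed 0.39 × 12.6 = 4.914 pp.
Share of growth = 4.914 / 9.4 × 100 = 52.277%.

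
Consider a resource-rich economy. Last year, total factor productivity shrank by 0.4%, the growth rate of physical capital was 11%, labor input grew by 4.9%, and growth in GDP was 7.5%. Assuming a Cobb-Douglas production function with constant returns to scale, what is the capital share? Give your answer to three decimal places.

gY = gA + α·gK + (1−α)·gL, so gY − gA − gL = α(gK − gL).
7.5 + 0.4 − 4.9 = α × (11 − 4.9).
3 = 6.1 α, so α = 0.4918.

The capital share is 0.492.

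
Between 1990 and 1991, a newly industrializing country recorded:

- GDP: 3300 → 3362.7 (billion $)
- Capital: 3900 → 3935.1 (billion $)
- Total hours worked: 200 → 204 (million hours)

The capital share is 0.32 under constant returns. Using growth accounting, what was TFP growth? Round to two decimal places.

GDP growth = (3362.7 − 3300) / 3300 = 1.9%.
Capital growth = (3935.1 − 3900) / 3900 = 0.9%.
Total hours worked growth = (204 − 200) / 200 = 2%.
Labor's share = 1 − 0.32 = 0.68.
Capital: 0.32 × 0.9 = 0.288 pp.
Total hours worked: 0.68 × 2 = 1.36 pp.
TFP growth = 1.9 − 1.648 = 0.252%.

TFP growth was 0.25%.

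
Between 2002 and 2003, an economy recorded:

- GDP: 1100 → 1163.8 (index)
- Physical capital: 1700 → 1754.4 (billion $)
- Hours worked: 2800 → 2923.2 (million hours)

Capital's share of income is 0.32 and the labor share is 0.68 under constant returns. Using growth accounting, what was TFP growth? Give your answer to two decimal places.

1.78%

GDP growth = (1163.8 − 1100) / 1100 = 5.8%.
Physical capital growth = (1754.4 − 1700) / 1700 = 3.2%.
Hours worked growth = (2923.2 − 2800) / 2800 = 4.4%.
Labor's share = 1 − 0.32 = 0.68.
Physical capital: 0.32 × 3.2 = 1.024 pp.
Hours worked: 0.68 × 4.4 = 2.992 pp.
TFP growth = 5.8 − 4.016 = 1.784%.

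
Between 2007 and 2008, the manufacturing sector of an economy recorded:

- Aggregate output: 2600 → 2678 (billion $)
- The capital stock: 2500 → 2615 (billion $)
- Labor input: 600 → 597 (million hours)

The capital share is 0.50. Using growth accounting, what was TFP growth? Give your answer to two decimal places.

Aggregate output growth = (2678 − 2600) / 2600 = 3%.
The capital stock growth = (2615 − 2500) / 2500 = 4.6%.
Labor input growth = (597 − 600) / 600 = -0.5%.
Labor's share = 1 − 0.5 = 0.5.
The capital stock: 0.5 × 4.6 = 2.3 pp.
Labor input: 0.5 × (-0.5) = -0.25 pp.
TFP growth = 3 − 2.05 = 0.95%.

TFP grew 0.95%.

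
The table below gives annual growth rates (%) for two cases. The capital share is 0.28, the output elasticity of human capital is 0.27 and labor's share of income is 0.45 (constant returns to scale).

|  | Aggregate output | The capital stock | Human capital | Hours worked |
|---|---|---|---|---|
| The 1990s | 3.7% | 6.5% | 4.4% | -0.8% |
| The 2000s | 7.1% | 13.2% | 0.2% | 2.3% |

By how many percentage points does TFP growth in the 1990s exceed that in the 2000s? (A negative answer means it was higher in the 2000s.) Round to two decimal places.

Labor's share = 1 − 0.28 − 0.27 = 0.45.
The 1990s: TFP = 3.7 − 1.82 − 1.188 + 0.36 = 1.052%.
The 2000s: TFP = 7.1 − 3.696 − 0.054 − 1.035 = 2.315%.
Difference = 1.052 − (2.315) = -1.263 pp.

-1.26 percentage points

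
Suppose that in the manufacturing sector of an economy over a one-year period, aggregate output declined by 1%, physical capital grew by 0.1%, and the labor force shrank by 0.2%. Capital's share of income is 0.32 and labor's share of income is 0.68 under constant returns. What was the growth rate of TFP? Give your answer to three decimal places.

-0.896%

Labor's share = 1 − 0.32 = 0.68.
Physical capital: 0.32 × 0.1 = 0.032 pp.
The labor force: 0.68 × (-0.2) = -0.136 pp.
TFP growth = -1 + 0.104 = -0.896%.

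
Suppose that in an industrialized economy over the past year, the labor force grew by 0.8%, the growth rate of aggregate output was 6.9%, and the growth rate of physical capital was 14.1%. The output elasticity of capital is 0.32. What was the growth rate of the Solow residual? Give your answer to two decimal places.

1.84%

Labor's share = 1 − 0.32 = 0.68.
Physical capital: 0.32 × 14.1 = 4.512 pp.
The labor force: 0.68 × 0.8 = 0.544 pp.
TFP growth = 6.9 − 5.056 = 1.844%.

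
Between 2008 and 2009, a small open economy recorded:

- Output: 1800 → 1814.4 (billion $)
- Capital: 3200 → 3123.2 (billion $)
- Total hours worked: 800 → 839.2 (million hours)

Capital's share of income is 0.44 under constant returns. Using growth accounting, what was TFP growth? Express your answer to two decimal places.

Output growth = (1814.4 − 1800) / 1800 = 0.8%.
Capital growth = (3123.2 − 3200) / 3200 = -2.4%.
Total hours worked growth = (839.2 − 800) / 800 = 4.9%.
Labor's share = 1 − 0.44 = 0.56.
Capital: 0.44 × (-2.4) = -1.056 pp.
Total hours worked: 0.56 × 4.9 = 2.744 pp.
TFP growth = 0.8 − 1.688 = -0.888%.

-0.89%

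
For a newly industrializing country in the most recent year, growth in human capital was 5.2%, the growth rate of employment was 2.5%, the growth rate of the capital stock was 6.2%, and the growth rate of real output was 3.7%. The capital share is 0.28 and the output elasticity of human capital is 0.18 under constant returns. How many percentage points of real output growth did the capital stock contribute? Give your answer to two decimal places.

1.74

Contribution = share × growth = 0.28 × 6.2 = 1.736 pp.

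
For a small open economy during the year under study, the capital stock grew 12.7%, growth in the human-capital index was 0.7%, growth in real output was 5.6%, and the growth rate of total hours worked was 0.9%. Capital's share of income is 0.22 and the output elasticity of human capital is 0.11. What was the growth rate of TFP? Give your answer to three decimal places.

Labor's share = 1 − 0.22 − 0.11 = 0.67.
The capital stock: 0.22 × 12.7 = 2.794 pp.
The human-capital index: 0.11 × 0.7 = 0.077 pp.
Total hours worked: 0.67 × 0.9 = 0.603 pp.
TFP growth = 5.6 − 3.474 = 2.126%.

2.126%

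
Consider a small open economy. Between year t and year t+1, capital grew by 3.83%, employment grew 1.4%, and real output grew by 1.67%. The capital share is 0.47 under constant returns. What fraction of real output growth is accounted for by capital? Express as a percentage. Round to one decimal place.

Capital contributed 0.47 × 3.83 = 1.8001 pp.
Share of growth = 1.8001 / 1.67 × 100 = 107.79%.

Capital accounted for 107.8% of growth.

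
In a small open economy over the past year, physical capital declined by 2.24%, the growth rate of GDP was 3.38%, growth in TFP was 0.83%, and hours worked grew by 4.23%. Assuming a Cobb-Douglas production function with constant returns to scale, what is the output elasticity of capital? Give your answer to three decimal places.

0.260

gY = gA + α·gK + (1−α)·gL, so gY − gA − gL = α(gK − gL).
3.38 − 0.83 − 4.23 = α × (-2.24 − 4.23).
-1.68 = -6.47 α, so α = 0.25966.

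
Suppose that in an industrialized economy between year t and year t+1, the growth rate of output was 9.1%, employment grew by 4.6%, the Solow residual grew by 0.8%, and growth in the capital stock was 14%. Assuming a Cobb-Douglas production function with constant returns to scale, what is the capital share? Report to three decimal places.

α = 0.394

gY = gA + α·gK + (1−α)·gL, so gY − gA − gL = α(gK − gL).
9.1 − 0.8 − 4.6 = α × (14 − 4.6).
3.7 = 9.4 α, so α = 0.39362.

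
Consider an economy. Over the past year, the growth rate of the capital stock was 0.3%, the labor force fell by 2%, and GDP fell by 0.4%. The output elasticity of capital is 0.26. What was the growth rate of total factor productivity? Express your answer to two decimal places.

Labor's share = 1 − 0.26 = 0.74.
The capital stock: 0.26 × 0.3 = 0.078 pp.
The labor force: 0.74 × (-2) = -1.48 pp.
TFP growth = -0.4 + 1.402 = 1.002%.

Total factor productivity grew 1.00%.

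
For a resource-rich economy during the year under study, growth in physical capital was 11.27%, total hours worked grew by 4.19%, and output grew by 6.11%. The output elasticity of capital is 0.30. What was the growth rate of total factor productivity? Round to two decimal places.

Labor's share = 1 − 0.3 = 0.7.
Physical capital: 0.3 × 11.27 = 3.381 pp.
Total hours worked: 0.7 × 4.19 = 2.933 pp.
TFP growth = 6.11 − 6.314 = -0.204%.

-0.20%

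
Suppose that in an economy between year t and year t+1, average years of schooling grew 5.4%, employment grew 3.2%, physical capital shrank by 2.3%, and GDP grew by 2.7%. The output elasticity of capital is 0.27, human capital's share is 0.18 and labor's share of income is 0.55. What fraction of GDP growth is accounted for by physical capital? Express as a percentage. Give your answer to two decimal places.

Physical capital accounted for -23.00% of growth.

Physical capital contributed 0.27 × (-2.3) = -0.621 pp.
Share of growth = -0.621 / 2.7 × 100 = -23%.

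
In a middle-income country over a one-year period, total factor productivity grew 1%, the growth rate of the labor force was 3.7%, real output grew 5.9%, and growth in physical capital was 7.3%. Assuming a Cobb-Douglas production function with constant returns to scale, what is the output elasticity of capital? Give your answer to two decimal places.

gY = gA + α·gK + (1−α)·gL, so gY − gA − gL = α(gK − gL).
5.9 − 1 − 3.7 = α × (7.3 − 3.7).
1.2 = 3.6 α, so α = 0.3333.

The output elasticity of capital is 0.33.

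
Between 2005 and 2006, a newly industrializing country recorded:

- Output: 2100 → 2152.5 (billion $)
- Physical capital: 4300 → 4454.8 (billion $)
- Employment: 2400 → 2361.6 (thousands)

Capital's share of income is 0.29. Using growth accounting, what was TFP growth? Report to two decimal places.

TFP growth was 2.59%.

Output growth = (2152.5 − 2100) / 2100 = 2.5%.
Physical capital growth = (4454.8 − 4300) / 4300 = 3.6%.
Employment growth = (2361.6 − 2400) / 2400 = -1.6%.
Labor's share = 1 − 0.29 = 0.71.
Physical capital: 0.29 × 3.6 = 1.044 pp.
Employment: 0.71 × (-1.6) = -1.136 pp.
TFP growth = 2.5 + 0.092 = 2.592%.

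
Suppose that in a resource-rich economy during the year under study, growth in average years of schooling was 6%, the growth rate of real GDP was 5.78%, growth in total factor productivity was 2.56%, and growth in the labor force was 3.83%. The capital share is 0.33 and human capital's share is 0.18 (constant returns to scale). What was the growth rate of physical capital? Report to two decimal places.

0.80%

Labor's share = 1 − 0.33 − 0.18 = 0.49.
gY = gA + 0.18×6 + 0.49×3.83 + 0.33×g.
0.33×g = 5.78 − 2.56 − 2.9567 = 0.2633.
g = 0.2633 / 0.33 = 0.7979%.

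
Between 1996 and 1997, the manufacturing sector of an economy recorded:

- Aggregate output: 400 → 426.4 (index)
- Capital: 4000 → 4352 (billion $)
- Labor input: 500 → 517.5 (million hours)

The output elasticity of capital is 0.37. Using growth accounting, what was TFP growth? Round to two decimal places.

Aggregate output growth = (426.4 − 400) / 400 = 6.6%.
Capital growth = (4352 − 4000) / 4000 = 8.8%.
Labor input growth = (517.5 − 500) / 500 = 3.5%.
Labor's share = 1 − 0.37 = 0.63.
Capital: 0.37 × 8.8 = 3.256 pp.
Labor input: 0.63 × 3.5 = 2.205 pp.
TFP growth = 6.6 − 5.461 = 1.139%.

1.14%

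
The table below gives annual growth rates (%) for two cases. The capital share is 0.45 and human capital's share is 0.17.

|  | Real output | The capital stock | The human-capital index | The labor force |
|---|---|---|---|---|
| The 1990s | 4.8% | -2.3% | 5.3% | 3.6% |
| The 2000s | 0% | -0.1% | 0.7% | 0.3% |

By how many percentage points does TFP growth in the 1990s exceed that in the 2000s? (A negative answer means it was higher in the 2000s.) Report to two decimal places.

3.75 percentage points

Labor's share = 1 − 0.45 − 0.17 = 0.38.
The 1990s: TFP = 4.8 + 1.035 − 0.901 − 1.368 = 3.566%.
The 2000s: TFP = 0 + 0.045 − 0.119 − 0.114 = -0.188%.
Difference = 3.566 − (-0.188) = 3.754 pp.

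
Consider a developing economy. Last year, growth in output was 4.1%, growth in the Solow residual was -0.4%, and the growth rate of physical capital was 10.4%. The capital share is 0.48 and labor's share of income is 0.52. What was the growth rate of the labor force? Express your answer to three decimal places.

-0.946%

Labor's share = 1 − 0.48 = 0.52.
gY = gA + 0.48×10.4 + 0.52×g.
0.52×g = 4.1 + 0.4 − 4.992 = -0.492.
g = -0.492 / 0.52 = -0.94615%.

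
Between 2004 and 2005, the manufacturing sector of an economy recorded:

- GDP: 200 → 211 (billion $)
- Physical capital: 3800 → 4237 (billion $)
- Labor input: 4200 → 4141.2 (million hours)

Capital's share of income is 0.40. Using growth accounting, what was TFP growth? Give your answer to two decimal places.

GDP growth = (211 − 200) / 200 = 5.5%.
Physical capital growth = (4237 − 3800) / 3800 = 11.5%.
Labor input growth = (4141.2 − 4200) / 4200 = -1.4%.
Labor's share = 1 − 0.4 = 0.6.
Physical capital: 0.4 × 11.5 = 4.6 pp.
Labor input: 0.6 × (-1.4) = -0.84 pp.
TFP growth = 5.5 − 3.76 = 1.74%.

TFP growth was 1.74%.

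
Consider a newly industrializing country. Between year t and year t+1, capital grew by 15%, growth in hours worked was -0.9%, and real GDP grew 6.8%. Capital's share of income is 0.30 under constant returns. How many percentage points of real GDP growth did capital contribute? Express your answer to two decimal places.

Contribution = share × growth = 0.3 × 15 = 4.5 pp.

4.50 percentage points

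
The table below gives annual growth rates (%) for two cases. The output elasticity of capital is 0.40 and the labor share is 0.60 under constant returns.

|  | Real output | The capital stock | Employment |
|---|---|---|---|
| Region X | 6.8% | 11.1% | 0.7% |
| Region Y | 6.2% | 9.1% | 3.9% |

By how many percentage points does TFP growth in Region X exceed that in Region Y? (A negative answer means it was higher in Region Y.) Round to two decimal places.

1.72 percentage points

Labor's share = 1 − 0.4 = 0.6.
Region X: TFP = 6.8 − 4.44 − 0.42 = 1.94%.
Region Y: TFP = 6.2 − 3.64 − 2.34 = 0.22%.
Difference = 1.94 − (0.22) = 1.72 pp.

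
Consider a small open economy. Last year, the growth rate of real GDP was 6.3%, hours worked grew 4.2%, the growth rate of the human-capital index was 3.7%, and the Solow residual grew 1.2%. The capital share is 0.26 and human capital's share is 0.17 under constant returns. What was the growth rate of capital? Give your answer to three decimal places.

Labor's share = 1 − 0.26 − 0.17 = 0.57.
gY = gA + 0.17×3.7 + 0.57×4.2 + 0.26×g.
0.26×g = 6.3 − 1.2 − 3.023 = 2.077.
g = 2.077 / 0.26 = 7.98846%.

7.988%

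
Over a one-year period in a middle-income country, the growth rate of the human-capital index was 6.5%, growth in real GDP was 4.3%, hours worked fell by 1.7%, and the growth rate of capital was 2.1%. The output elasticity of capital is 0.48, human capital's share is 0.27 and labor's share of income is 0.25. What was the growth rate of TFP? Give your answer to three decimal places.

1.962%

Labor's share = 1 − 0.48 − 0.27 = 0.25.
Capital: 0.48 × 2.1 = 1.008 pp.
The human-capital index: 0.27 × 6.5 = 1.755 pp.
Hours worked: 0.25 × (-1.7) = -0.425 pp.
TFP growth = 4.3 − 2.338 = 1.962%.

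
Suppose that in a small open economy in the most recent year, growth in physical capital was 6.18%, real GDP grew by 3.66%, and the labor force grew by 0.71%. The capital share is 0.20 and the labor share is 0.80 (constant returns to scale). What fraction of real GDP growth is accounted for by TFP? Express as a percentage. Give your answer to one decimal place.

50.7%

Labor's share = 1 − 0.2 = 0.8.
Physical capital: 0.2 × 6.18 = 1.236 pp.
The labor force: 0.8 × 0.71 = 0.568 pp.
TFP growth = 3.66 − 1.804 = 1.856%.
TFP share of growth = 1.856 / 3.66 × 100 = 50.71%.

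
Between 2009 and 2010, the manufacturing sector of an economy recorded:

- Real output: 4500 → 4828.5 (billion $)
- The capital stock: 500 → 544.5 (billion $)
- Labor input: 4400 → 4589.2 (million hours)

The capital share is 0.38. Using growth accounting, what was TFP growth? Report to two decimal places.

Real output growth = (4828.5 − 4500) / 4500 = 7.3%.
The capital stock growth = (544.5 − 500) / 500 = 8.9%.
Labor input growth = (4589.2 − 4400) / 4400 = 4.3%.
Labor's share = 1 − 0.38 = 0.62.
The capital stock: 0.38 × 8.9 = 3.382 pp.
Labor input: 0.62 × 4.3 = 2.666 pp.
TFP growth = 7.3 − 6.048 = 1.252%.

1.25%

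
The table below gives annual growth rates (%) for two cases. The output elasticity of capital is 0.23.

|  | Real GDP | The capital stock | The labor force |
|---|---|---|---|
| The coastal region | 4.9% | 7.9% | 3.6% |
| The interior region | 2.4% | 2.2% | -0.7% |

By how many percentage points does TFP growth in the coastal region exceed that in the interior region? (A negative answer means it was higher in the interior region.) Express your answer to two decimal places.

Labor's share = 1 − 0.23 = 0.77.
The coastal region: TFP = 4.9 − 1.817 − 2.772 = 0.311%.
The interior region: TFP = 2.4 − 0.506 + 0.539 = 2.433%.
Difference = 0.311 − (2.433) = -2.122 pp.

-2.12 percentage points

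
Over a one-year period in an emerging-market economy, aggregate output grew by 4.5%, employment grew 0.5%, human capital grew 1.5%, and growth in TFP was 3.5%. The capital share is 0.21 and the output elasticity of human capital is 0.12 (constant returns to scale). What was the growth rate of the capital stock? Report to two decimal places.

2.31%

Labor's share = 1 − 0.21 − 0.12 = 0.67.
gY = gA + 0.12×1.5 + 0.67×0.5 + 0.21×g.
0.21×g = 4.5 − 3.5 − 0.515 = 0.485.
g = 0.485 / 0.21 = 2.3095%.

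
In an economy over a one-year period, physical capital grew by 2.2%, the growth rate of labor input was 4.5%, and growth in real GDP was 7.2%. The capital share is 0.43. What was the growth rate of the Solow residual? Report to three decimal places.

The Solow residual growth was 3.689%.

Labor's share = 1 − 0.43 = 0.57.
Physical capital: 0.43 × 2.2 = 0.946 pp.
Labor input: 0.57 × 4.5 = 2.565 pp.
TFP growth = 7.2 − 3.511 = 3.689%.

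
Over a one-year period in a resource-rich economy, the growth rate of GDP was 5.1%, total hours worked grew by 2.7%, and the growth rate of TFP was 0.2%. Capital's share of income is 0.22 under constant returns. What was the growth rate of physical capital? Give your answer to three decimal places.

12.700%

Labor's share = 1 − 0.22 = 0.78.
gY = gA + 0.78×2.7 + 0.22×g.
0.22×g = 5.1 − 0.2 − 2.106 = 2.794.
g = 2.794 / 0.22 = 12.7%.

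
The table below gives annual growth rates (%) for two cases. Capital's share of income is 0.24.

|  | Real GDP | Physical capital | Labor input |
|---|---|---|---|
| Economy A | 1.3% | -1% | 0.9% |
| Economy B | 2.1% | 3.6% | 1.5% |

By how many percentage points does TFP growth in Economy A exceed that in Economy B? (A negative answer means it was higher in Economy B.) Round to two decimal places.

0.76 percentage points

Labor's share = 1 − 0.24 = 0.76.
Economy A: TFP = 1.3 + 0.24 − 0.684 = 0.856%.
Economy B: TFP = 2.1 − 0.864 − 1.14 = 0.096%.
Difference = 0.856 − (0.096) = 0.76 pp.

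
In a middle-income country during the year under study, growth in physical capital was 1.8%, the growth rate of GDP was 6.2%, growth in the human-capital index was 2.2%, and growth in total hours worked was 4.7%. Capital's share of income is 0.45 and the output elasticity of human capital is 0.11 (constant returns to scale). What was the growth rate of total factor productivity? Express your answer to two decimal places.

3.08%

Labor's share = 1 − 0.45 − 0.11 = 0.44.
Physical capital: 0.45 × 1.8 = 0.81 pp.
The human-capital index: 0.11 × 2.2 = 0.242 pp.
Total hours worked: 0.44 × 4.7 = 2.068 pp.
TFP growth = 6.2 − 3.12 = 3.08%.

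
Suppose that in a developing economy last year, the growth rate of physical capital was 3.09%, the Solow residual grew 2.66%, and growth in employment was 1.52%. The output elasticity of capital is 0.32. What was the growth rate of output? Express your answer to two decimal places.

4.68%

Labor's share = 1 − 0.32 = 0.68.
Physical capital: 0.32 × 3.09 = 0.9888 pp.
Employment: 0.68 × 1.52 = 1.0336 pp.
Output growth = 2.66 + 2.0224 = 4.6824%.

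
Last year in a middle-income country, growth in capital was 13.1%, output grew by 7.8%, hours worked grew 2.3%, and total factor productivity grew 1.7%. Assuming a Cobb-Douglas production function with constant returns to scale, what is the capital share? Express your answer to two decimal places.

gY = gA + α·gK + (1−α)·gL, so gY − gA − gL = α(gK − gL).
7.8 − 1.7 − 2.3 = α × (13.1 − 2.3).
3.8 = 10.8 α, so α = 0.3519.

α = 0.35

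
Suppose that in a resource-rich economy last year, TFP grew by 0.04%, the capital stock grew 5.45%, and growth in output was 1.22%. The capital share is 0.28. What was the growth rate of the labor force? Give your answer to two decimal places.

Labor's share = 1 − 0.28 = 0.72.
gY = gA + 0.28×5.45 + 0.72×g.
0.72×g = 1.22 − 0.04 − 1.526 = -0.346.
g = -0.346 / 0.72 = -0.4806%.

-0.48%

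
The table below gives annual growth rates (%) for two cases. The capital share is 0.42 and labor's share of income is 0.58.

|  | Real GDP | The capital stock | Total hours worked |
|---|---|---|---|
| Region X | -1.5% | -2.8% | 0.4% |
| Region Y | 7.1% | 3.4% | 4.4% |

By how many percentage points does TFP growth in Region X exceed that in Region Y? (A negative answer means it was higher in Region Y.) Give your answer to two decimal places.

-3.68 percentage points

Labor's share = 1 − 0.42 = 0.58.
Region X: TFP = -1.5 + 1.176 − 0.232 = -0.556%.
Region Y: TFP = 7.1 − 1.428 − 2.552 = 3.12%.
Difference = -0.556 − (3.12) = -3.676 pp.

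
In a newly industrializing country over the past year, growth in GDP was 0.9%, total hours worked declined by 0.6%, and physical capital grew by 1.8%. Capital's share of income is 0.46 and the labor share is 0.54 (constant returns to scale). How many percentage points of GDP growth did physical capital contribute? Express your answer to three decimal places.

Contribution = share × growth = 0.46 × 1.8 = 0.828 pp.

0.828 pp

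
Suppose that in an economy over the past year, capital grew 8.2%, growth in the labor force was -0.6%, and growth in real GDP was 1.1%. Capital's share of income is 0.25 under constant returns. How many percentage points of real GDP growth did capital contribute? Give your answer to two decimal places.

Contribution = share × growth = 0.25 × 8.2 = 2.05 pp.

2.05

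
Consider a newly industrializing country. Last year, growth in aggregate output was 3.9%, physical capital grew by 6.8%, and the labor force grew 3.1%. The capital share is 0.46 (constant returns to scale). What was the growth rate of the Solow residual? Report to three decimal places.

Labor's share = 1 − 0.46 = 0.54.
Physical capital: 0.46 × 6.8 = 3.128 pp.
The labor force: 0.54 × 3.1 = 1.674 pp.
TFP growth = 3.9 − 4.802 = -0.902%.

-0.902%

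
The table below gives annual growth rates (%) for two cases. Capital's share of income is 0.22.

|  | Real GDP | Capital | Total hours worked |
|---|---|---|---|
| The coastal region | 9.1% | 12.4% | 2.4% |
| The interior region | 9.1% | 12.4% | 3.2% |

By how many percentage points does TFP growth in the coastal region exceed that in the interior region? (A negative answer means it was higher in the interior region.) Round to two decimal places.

Labor's share = 1 − 0.22 = 0.78.
The coastal region: TFP = 9.1 − 2.728 − 1.872 = 4.5%.
The interior region: TFP = 9.1 − 2.728 − 2.496 = 3.876%.
Difference = 4.5 − (3.876) = 0.624 pp.

0.62 percentage points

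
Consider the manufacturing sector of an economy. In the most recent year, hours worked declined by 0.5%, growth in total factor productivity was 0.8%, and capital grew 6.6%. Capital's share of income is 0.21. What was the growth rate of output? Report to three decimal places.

Labor's share = 1 − 0.21 = 0.79.
Capital: 0.21 × 6.6 = 1.386 pp.
Hours worked: 0.79 × (-0.5) = -0.395 pp.
Output growth = 0.8 + 0.991 = 1.791%.

1.791%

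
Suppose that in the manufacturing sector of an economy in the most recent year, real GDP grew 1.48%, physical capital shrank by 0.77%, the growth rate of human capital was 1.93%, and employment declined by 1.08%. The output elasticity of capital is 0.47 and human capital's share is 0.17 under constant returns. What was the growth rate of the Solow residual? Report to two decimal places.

1.90%

Labor's share = 1 − 0.47 − 0.17 = 0.36.
Physical capital: 0.47 × (-0.77) = -0.3619 pp.
Human capital: 0.17 × 1.93 = 0.3281 pp.
Employment: 0.36 × (-1.08) = -0.3888 pp.
TFP growth = 1.48 + 0.4226 = 1.9026%.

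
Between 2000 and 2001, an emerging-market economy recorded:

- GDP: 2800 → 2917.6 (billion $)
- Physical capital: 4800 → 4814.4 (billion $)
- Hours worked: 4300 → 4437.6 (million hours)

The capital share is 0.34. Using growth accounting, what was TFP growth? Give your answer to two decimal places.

GDP growth = (2917.6 − 2800) / 2800 = 4.2%.
Physical capital growth = (4814.4 − 4800) / 4800 = 0.3%.
Hours worked growth = (4437.6 − 4300) / 4300 = 3.2%.
Labor's share = 1 − 0.34 = 0.66.
Physical capital: 0.34 × 0.3 = 0.102 pp.
Hours worked: 0.66 × 3.2 = 2.112 pp.
TFP growth = 4.2 − 2.214 = 1.986%.

1.99%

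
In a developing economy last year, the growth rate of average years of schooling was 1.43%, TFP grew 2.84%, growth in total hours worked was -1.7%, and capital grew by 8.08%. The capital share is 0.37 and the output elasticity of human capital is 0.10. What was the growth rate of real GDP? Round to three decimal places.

5.072%

Labor's share = 1 − 0.37 − 0.1 = 0.53.
Capital: 0.37 × 8.08 = 2.9896 pp.
Average years of schooling: 0.1 × 1.43 = 0.143 pp.
Total hours worked: 0.53 × (-1.7) = -0.901 pp.
Output growth = 2.84 + 2.2316 = 5.0716%.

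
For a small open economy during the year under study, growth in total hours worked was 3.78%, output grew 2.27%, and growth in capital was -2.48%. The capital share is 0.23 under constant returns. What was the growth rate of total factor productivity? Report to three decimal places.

Labor's share = 1 − 0.23 = 0.77.
Capital: 0.23 × (-2.48) = -0.5704 pp.
Total hours worked: 0.77 × 3.78 = 2.9106 pp.
TFP growth = 2.27 − 2.3402 = -0.0702%.

-0.070%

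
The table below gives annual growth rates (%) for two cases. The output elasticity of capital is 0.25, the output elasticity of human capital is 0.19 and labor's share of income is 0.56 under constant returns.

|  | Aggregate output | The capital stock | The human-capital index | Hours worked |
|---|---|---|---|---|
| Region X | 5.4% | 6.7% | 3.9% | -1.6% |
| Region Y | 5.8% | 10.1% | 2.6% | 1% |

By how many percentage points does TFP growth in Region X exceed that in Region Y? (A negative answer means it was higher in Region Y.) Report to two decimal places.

Labor's share = 1 − 0.25 − 0.19 = 0.56.
Region X: TFP = 5.4 − 1.675 − 0.741 + 0.896 = 3.88%.
Region Y: TFP = 5.8 − 2.525 − 0.494 − 0.56 = 2.221%.
Difference = 3.88 − (2.221) = 1.659 pp.

1.66 percentage points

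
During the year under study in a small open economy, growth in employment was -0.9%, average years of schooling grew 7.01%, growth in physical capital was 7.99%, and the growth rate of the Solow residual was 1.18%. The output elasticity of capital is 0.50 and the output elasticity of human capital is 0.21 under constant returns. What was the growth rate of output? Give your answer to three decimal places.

6.386%

Labor's share = 1 − 0.5 − 0.21 = 0.29.
Physical capital: 0.5 × 7.99 = 3.995 pp.
Average years of schooling: 0.21 × 7.01 = 1.4721 pp.
Employment: 0.29 × (-0.9) = -0.261 pp.
Output growth = 1.18 + 5.2061 = 6.3861%.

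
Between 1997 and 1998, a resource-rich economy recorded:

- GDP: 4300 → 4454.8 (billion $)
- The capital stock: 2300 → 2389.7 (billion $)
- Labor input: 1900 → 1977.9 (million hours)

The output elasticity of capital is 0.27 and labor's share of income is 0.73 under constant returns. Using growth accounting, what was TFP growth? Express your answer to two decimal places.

-0.45%

GDP growth = (4454.8 − 4300) / 4300 = 3.6%.
The capital stock growth = (2389.7 − 2300) / 2300 = 3.9%.
Labor input growth = (1977.9 − 1900) / 1900 = 4.1%.
Labor's share = 1 − 0.27 = 0.73.
The capital stock: 0.27 × 3.9 = 1.053 pp.
Labor input: 0.73 × 4.1 = 2.993 pp.
TFP growth = 3.6 − 4.046 = -0.446%.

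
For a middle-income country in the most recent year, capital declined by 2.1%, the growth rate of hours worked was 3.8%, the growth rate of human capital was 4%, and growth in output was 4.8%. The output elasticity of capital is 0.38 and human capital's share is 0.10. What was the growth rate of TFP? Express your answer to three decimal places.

3.222%

Labor's share = 1 − 0.38 − 0.1 = 0.52.
Capital: 0.38 × (-2.1) = -0.798 pp.
Human capital: 0.1 × 4 = 0.4 pp.
Hours worked: 0.52 × 3.8 = 1.976 pp.
TFP growth = 4.8 − 1.578 = 3.222%.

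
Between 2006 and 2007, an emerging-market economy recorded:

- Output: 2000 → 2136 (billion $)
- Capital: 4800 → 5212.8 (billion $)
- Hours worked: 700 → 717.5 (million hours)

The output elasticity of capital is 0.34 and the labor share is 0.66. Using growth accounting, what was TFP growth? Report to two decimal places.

Output growth = (2136 − 2000) / 2000 = 6.8%.
Capital growth = (5212.8 − 4800) / 4800 = 8.6%.
Hours worked growth = (717.5 − 700) / 700 = 2.5%.
Labor's share = 1 − 0.34 = 0.66.
Capital: 0.34 × 8.6 = 2.924 pp.
Hours worked: 0.66 × 2.5 = 1.65 pp.
TFP growth = 6.8 − 4.574 = 2.226%.

2.23%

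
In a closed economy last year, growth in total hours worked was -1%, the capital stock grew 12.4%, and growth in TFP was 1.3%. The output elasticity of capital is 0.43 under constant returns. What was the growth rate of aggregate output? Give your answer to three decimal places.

6.062%

Labor's share = 1 − 0.43 = 0.57.
The capital stock: 0.43 × 12.4 = 5.332 pp.
Total hours worked: 0.57 × (-1) = -0.57 pp.
Output growth = 1.3 + 4.762 = 6.062%.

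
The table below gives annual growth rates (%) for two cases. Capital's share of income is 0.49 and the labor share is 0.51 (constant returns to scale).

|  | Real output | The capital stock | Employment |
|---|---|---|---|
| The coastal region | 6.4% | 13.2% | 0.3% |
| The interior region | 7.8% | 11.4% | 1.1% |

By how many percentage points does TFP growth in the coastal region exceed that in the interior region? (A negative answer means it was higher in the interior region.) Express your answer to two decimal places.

-1.87 percentage points

Labor's share = 1 − 0.49 = 0.51.
The coastal region: TFP = 6.4 − 6.468 − 0.153 = -0.221%.
The interior region: TFP = 7.8 − 5.586 − 0.561 = 1.653%.
Difference = -0.221 − (1.653) = -1.874 pp.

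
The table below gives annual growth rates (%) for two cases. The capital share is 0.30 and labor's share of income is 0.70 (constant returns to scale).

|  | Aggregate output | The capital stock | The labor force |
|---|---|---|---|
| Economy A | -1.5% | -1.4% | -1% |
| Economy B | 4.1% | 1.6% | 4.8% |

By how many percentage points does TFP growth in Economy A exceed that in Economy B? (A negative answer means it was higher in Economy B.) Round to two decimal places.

Labor's share = 1 − 0.3 = 0.7.
Economy A: TFP = -1.5 + 0.42 + 0.7 = -0.38%.
Economy B: TFP = 4.1 − 0.48 − 3.36 = 0.26%.
Difference = -0.38 − (0.26) = -0.64 pp.

-0.64 percentage points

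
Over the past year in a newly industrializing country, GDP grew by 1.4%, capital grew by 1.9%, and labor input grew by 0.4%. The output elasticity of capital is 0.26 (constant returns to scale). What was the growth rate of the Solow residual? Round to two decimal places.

0.61%

Labor's share = 1 − 0.26 = 0.74.
Capital: 0.26 × 1.9 = 0.494 pp.
Labor input: 0.74 × 0.4 = 0.296 pp.
TFP growth = 1.4 − 0.79 = 0.61%.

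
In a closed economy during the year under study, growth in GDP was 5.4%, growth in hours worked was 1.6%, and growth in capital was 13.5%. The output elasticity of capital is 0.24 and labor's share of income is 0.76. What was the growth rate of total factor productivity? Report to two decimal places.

Total factor productivity growth was 0.94%.

Labor's share = 1 − 0.24 = 0.76.
Capital: 0.24 × 13.5 = 3.24 pp.
Hours worked: 0.76 × 1.6 = 1.216 pp.
TFP growth = 5.4 − 4.456 = 0.944%.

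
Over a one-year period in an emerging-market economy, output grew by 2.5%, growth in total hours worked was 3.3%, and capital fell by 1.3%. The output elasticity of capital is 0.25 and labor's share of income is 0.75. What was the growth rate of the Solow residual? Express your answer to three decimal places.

The Solow residual grew 0.350%.

Labor's share = 1 − 0.25 = 0.75.
Capital: 0.25 × (-1.3) = -0.325 pp.
Total hours worked: 0.75 × 3.3 = 2.475 pp.
TFP growth = 2.5 − 2.15 = 0.35%.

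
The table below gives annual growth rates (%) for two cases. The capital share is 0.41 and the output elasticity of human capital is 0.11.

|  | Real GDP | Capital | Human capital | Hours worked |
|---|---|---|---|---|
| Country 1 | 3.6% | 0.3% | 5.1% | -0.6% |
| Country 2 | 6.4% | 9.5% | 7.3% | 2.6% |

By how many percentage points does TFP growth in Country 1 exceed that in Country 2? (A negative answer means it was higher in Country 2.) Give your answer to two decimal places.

2.75 percentage points

Labor's share = 1 − 0.41 − 0.11 = 0.48.
Country 1: TFP = 3.6 − 0.123 − 0.561 + 0.288 = 3.204%.
Country 2: TFP = 6.4 − 3.895 − 0.803 − 1.248 = 0.454%.
Difference = 3.204 − (0.454) = 2.75 pp.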